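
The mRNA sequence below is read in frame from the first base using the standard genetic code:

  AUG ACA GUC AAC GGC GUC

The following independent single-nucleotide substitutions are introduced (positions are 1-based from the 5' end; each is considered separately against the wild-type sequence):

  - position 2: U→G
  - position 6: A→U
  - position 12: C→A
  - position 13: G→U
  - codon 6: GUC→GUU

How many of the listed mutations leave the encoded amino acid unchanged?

Codon 1: AUG (Met) → AGG (Arg) — missense.
Codon 2: ACA (Thr) → ACU (Thr) — synonymous.
Codon 4: AAC (Asn) → AAA (Lys) — missense.
Codon 5: GGC (Gly) → UGC (Cys) — missense.
Codon 6: GUC (Val) → GUU (Val) — synonymous.
Synonymous: 2 of 5.

2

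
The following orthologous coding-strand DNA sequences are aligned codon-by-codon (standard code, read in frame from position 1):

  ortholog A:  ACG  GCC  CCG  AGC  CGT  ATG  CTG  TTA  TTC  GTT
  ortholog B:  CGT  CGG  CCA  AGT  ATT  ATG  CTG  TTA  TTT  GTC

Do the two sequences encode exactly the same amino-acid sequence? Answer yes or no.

Codon 1: ACG Thr / CGT Arg — nonsynonymous.
Codon 2: GCC Ala / CGG Arg — nonsynonymous.
Codon 3: CCG Pro / CCA Pro — synonymous.
Codon 4: AGC Ser / AGT Ser — synonymous.
Codon 5: CGT Arg / ATT Ile — nonsynonymous.
Codon 6: ATG Met / ATG Met — identical.
Codon 7: CTG Leu / CTG Leu — identical.
Codon 8: TTA Leu / TTA Leu — identical.
Codon 9: TTC Phe / TTT Phe — synonymous.
Codon 10: GTT Val / GTC Val — synonymous.
Nonsynonymous differences: 3 → different protein.

no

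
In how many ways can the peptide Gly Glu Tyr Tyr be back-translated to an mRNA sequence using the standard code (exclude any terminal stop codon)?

Gly: 4 codons.
Glu: 2 codons.
Tyr: 2 codons.
Tyr: 2 codons.
4 × 2 × 2 × 2 = 32.

32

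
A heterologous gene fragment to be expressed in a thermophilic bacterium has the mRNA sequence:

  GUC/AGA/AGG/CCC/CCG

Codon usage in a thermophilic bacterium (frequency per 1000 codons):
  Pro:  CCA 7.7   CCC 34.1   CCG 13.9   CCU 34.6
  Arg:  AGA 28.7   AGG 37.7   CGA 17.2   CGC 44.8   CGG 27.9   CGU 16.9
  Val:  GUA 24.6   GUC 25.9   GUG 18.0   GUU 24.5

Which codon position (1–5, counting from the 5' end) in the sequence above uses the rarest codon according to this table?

5

Codon 1 GUC (Val): 25.9 per 1000.
Codon 2 AGA (Arg): 28.7 per 1000.
Codon 3 AGG (Arg): 37.7 per 1000.
Codon 4 CCC (Pro): 34.1 per 1000.
Codon 5 CCG (Pro): 13.9 per 1000.
Lowest frequency is 13.9 at codon 5.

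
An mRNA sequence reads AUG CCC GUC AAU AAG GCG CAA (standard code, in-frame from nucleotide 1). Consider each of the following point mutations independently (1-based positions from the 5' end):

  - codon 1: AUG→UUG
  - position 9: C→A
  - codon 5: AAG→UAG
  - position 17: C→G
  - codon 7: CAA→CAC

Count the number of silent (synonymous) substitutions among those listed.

Codon 1: AUG (Met) → UUG (Leu) — missense.
Codon 3: GUC (Val) → GUA (Val) — synonymous.
Codon 5: AAG (Lys) → UAG (Stop) — nonsense.
Codon 6: GCG (Ala) → GGG (Gly) — missense.
Codon 7: CAA (Gln) → CAC (His) — missense.
Synonymous: 1 of 5.

1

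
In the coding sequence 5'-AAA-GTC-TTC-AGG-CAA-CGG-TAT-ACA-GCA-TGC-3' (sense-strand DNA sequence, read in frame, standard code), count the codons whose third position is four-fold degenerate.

4

Codon 1 AAA (Lys): third position 2-fold.
Codon 2 GTC (Val): third position 4-fold.
Codon 3 TTC (Phe): third position 2-fold.
Codon 4 AGG (Arg): third position 2-fold.
Codon 5 CAA (Gln): third position 2-fold.
Codon 6 CGG (Arg): third position 4-fold.
Codon 7 TAT (Tyr): third position 2-fold.
Codon 8 ACA (Thr): third position 4-fold.
Codon 9 GCA (Ala): third position 4-fold.
Codon 10 TGC (Cys): third position 2-fold.
Four-fold degenerate third positions: 4.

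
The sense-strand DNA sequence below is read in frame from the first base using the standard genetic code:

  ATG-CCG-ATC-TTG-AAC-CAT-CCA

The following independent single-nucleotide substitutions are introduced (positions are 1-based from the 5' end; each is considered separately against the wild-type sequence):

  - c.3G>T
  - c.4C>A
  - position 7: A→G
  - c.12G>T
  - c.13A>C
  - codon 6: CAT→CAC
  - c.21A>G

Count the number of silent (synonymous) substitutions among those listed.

Codon 1: ATG (Met) → ATT (Ile) — missense.
Codon 2: CCG (Pro) → ACG (Thr) — missense.
Codon 3: ATC (Ile) → GTC (Val) — missense.
Codon 4: TTG (Leu) → TTT (Phe) — missense.
Codon 5: AAC (Asn) → CAC (His) — missense.
Codon 6: CAT (His) → CAC (His) — synonymous.
Codon 7: CCA (Pro) → CCG (Pro) — synonymous.
Synonymous: 2 of 7.

2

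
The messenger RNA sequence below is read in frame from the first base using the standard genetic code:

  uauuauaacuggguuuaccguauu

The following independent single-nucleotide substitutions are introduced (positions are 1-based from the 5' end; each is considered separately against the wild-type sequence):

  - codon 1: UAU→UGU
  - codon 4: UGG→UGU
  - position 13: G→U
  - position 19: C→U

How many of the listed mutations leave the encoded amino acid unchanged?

Codon 1: UAU (Tyr) → UGU (Cys) — missense.
Codon 4: UGG (Trp) → UGU (Cys) — missense.
Codon 5: GUU (Val) → UUU (Phe) — missense.
Codon 7: CGU (Arg) → UGU (Cys) — missense.
Synonymous: 0 of 4.

0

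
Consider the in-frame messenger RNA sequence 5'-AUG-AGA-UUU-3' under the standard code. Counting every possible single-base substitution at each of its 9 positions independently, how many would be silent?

Codon 1 (AUG, Met): 0 synonymous substitutions.
Codon 2 (AGA, Arg): 2 synonymous substitutions.
Codon 3 (UUU, Phe): 1 synonymous substitution.
Total: 0 + 2 + 1 = 3.

3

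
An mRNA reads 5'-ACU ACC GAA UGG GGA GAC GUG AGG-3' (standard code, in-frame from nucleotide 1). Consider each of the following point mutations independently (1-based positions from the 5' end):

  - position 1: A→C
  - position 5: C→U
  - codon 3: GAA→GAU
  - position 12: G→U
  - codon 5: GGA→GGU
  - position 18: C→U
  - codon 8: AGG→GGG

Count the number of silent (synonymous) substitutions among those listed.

Codon 1: ACU (Thr) → CCU (Pro) — missense.
Codon 2: ACC (Thr) → AUC (Ile) — missense.
Codon 3: GAA (Glu) → GAU (Asp) — missense.
Codon 4: UGG (Trp) → UGU (Cys) — missense.
Codon 5: GGA (Gly) → GGU (Gly) — synonymous.
Codon 6: GAC (Asp) → GAU (Asp) — synonymous.
Codon 8: AGG (Arg) → GGG (Gly) — missense.
Synonymous: 2 of 7.

2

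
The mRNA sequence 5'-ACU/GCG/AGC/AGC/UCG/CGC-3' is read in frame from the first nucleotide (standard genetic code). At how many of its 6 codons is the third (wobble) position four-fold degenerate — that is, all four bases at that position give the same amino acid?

Codon 1 ACU (Thr): third position 4-fold.
Codon 2 GCG (Ala): third position 4-fold.
Codon 3 AGC (Ser): third position 2-fold.
Codon 4 AGC (Ser): third position 2-fold.
Codon 5 UCG (Ser): third position 4-fold.
Codon 6 CGC (Arg): third position 4-fold.
Four-fold degenerate third positions: 4.

4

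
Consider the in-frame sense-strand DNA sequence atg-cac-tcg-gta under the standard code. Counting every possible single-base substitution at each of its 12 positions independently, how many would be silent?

7

Codon 1 (ATG, Met): 0 synonymous substitutions.
Codon 2 (CAC, His): 1 synonymous substitution.
Codon 3 (TCG, Ser): 3 synonymous substitutions.
Codon 4 (GTA, Val): 3 synonymous substitutions.
Total: 0 + 1 + 3 + 3 = 7.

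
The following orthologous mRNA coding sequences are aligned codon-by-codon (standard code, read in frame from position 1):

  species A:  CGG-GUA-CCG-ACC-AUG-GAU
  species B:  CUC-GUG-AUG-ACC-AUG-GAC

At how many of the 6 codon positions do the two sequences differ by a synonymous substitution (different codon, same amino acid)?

Codon 1: CGG Arg / CUC Leu — nonsynonymous.
Codon 2: GUA Val / GUG Val — synonymous.
Codon 3: CCG Pro / AUG Met — nonsynonymous.
Codon 4: ACC Thr / ACC Thr — identical.
Codon 5: AUG Met / AUG Met — identical.
Codon 6: GAU Asp / GAC Asp — synonymous.
Synonymous differences: 2.

2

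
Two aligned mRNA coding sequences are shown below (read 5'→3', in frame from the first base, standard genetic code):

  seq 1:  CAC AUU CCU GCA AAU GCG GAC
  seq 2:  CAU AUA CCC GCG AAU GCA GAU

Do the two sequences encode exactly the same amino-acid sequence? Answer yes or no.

yes

Codon 1: CAC His / CAU His — synonymous.
Codon 2: AUU Ile / AUA Ile — synonymous.
Codon 3: CCU Pro / CCC Pro — synonymous.
Codon 4: GCA Ala / GCG Ala — synonymous.
Codon 5: AAU Asn / AAU Asn — identical.
Codon 6: GCG Ala / GCA Ala — synonymous.
Codon 7: GAC Asp / GAU Asp — synonymous.
Nonsynonymous differences: 0 → same protein.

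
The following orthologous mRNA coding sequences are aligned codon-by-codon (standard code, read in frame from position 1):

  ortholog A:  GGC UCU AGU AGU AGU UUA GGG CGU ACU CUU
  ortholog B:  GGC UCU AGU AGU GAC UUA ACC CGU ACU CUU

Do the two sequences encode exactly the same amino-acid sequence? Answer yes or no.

no

Codon 1: GGC Gly / GGC Gly — identical.
Codon 2: UCU Ser / UCU Ser — identical.
Codon 3: AGU Ser / AGU Ser — identical.
Codon 4: AGU Ser / AGU Ser — identical.
Codon 5: AGU Ser / GAC Asp — nonsynonymous.
Codon 6: UUA Leu / UUA Leu — identical.
Codon 7: GGG Gly / ACC Thr — nonsynonymous.
Codon 8: CGU Arg / CGU Arg — identical.
Codon 9: ACU Thr / ACU Thr — identical.
Codon 10: CUU Leu / CUU Leu — identical.
Nonsynonymous differences: 2 → different protein.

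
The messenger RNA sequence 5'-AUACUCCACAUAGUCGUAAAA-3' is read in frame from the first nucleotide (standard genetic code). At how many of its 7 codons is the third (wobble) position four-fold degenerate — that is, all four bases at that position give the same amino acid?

Codon 1 AUA (Ile): third position 3-fold.
Codon 2 CUC (Leu): third position 4-fold.
Codon 3 CAC (His): third position 2-fold.
Codon 4 AUA (Ile): third position 3-fold.
Codon 5 GUC (Val): third position 4-fold.
Codon 6 GUA (Val): third position 4-fold.
Codon 7 AAA (Lys): third position 2-fold.
Four-fold degenerate third positions: 3.

3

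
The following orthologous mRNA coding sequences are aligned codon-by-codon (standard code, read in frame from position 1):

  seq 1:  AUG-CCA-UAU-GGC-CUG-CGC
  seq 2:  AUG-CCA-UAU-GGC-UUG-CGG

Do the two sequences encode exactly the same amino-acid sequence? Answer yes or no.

Codon 1: AUG Met / AUG Met — identical.
Codon 2: CCA Pro / CCA Pro — identical.
Codon 3: UAU Tyr / UAU Tyr — identical.
Codon 4: GGC Gly / GGC Gly — identical.
Codon 5: CUG Leu / UUG Leu — synonymous.
Codon 6: CGC Arg / CGG Arg — synonymous.
Nonsynonymous differences: 0 → same protein.

yes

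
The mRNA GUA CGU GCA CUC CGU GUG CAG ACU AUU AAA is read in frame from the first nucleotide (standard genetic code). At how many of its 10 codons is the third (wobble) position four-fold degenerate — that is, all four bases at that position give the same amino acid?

Codon 1 GUA (Val): third position 4-fold.
Codon 2 CGU (Arg): third position 4-fold.
Codon 3 GCA (Ala): third position 4-fold.
Codon 4 CUC (Leu): third position 4-fold.
Codon 5 CGU (Arg): third position 4-fold.
Codon 6 GUG (Val): third position 4-fold.
Codon 7 CAG (Gln): third position 2-fold.
Codon 8 ACU (Thr): third position 4-fold.
Codon 9 AUU (Ile): third position 3-fold.
Codon 10 AAA (Lys): third position 2-fold.
Four-fold degenerate third positions: 7.

7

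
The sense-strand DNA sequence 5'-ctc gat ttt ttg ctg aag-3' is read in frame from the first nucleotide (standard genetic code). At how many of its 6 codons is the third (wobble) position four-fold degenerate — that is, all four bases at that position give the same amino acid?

Codon 1 CTC (Leu): third position 4-fold.
Codon 2 GAT (Asp): third position 2-fold.
Codon 3 TTT (Phe): third position 2-fold.
Codon 4 TTG (Leu): third position 2-fold.
Codon 5 CTG (Leu): third position 4-fold.
Codon 6 AAG (Lys): third position 2-fold.
Four-fold degenerate third positions: 2.

2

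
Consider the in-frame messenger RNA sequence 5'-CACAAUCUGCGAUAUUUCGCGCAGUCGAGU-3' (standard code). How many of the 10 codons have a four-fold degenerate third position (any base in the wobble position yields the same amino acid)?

Codon 1 CAC (His): third position 2-fold.
Codon 2 AAU (Asn): third position 2-fold.
Codon 3 CUG (Leu): third position 4-fold.
Codon 4 CGA (Arg): third position 4-fold.
Codon 5 UAU (Tyr): third position 2-fold.
Codon 6 UUC (Phe): third position 2-fold.
Codon 7 GCG (Ala): third position 4-fold.
Codon 8 CAG (Gln): third position 2-fold.
Codon 9 UCG (Ser): third position 4-fold.
Codon 10 AGU (Ser): third position 2-fold.
Four-fold degenerate third positions: 4.

4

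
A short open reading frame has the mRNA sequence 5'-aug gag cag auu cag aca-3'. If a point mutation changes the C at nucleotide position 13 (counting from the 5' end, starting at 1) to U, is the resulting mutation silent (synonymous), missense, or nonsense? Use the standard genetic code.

nonsense

Position 13 falls in codon 5: CAG → Gln.
After the substitution the codon is UAG → Stop.
The new codon is a stop codon, so this is a nonsense mutation.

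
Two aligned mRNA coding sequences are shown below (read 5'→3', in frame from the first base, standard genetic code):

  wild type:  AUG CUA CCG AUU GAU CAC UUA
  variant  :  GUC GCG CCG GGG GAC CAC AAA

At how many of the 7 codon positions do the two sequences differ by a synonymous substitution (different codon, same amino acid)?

Codon 1: AUG Met / GUC Val — nonsynonymous.
Codon 2: CUA Leu / GCG Ala — nonsynonymous.
Codon 3: CCG Pro / CCG Pro — identical.
Codon 4: AUU Ile / GGG Gly — nonsynonymous.
Codon 5: GAU Asp / GAC Asp — synonymous.
Codon 6: CAC His / CAC His — identical.
Codon 7: UUA Leu / AAA Lys — nonsynonymous.
Synonymous differences: 1.

1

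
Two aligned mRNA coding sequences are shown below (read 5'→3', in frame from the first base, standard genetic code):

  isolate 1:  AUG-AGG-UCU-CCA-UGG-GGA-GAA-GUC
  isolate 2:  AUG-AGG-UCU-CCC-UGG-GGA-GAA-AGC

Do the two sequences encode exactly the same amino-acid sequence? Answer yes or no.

no

Codon 1: AUG Met / AUG Met — identical.
Codon 2: AGG Arg / AGG Arg — identical.
Codon 3: UCU Ser / UCU Ser — identical.
Codon 4: CCA Pro / CCC Pro — synonymous.
Codon 5: UGG Trp / UGG Trp — identical.
Codon 6: GGA Gly / GGA Gly — identical.
Codon 7: GAA Glu / GAA Glu — identical.
Codon 8: GUC Val / AGC Ser — nonsynonymous.
Nonsynonymous differences: 1 → different protein.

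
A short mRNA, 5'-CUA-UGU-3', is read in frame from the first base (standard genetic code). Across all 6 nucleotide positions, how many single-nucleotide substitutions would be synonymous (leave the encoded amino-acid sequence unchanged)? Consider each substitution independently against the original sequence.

Codon 1 (CUA, Leu): 4 synonymous substitutions.
Codon 2 (UGU, Cys): 1 synonymous substitution.
Total: 4 + 1 = 5.

5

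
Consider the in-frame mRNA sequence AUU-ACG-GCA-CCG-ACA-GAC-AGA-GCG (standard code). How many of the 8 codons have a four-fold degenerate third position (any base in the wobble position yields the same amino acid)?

5

Codon 1 AUU (Ile): third position 3-fold.
Codon 2 ACG (Thr): third position 4-fold.
Codon 3 GCA (Ala): third position 4-fold.
Codon 4 CCG (Pro): third position 4-fold.
Codon 5 ACA (Thr): third position 4-fold.
Codon 6 GAC (Asp): third position 2-fold.
Codon 7 AGA (Arg): third position 2-fold.
Codon 8 GCG (Ala): third position 4-fold.
Four-fold degenerate third positions: 5.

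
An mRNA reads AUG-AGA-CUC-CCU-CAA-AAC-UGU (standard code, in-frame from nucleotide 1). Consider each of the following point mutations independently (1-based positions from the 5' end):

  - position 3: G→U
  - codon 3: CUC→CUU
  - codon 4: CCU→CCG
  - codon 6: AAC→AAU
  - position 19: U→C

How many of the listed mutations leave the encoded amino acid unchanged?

3

Codon 1: AUG (Met) → AUU (Ile) — missense.
Codon 3: CUC (Leu) → CUU (Leu) — synonymous.
Codon 4: CCU (Pro) → CCG (Pro) — synonymous.
Codon 6: AAC (Asn) → AAU (Asn) — synonymous.
Codon 7: UGU (Cys) → CGU (Arg) — missense.
Synonymous: 3 of 5.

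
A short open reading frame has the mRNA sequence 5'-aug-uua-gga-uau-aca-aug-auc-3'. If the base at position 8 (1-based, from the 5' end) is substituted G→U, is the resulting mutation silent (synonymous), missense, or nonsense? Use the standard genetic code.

missense

Position 8 falls in codon 3: GGA → Gly.
After the substitution the codon is GUA → Val.
Gly ≠ Val, so this is a missense mutation.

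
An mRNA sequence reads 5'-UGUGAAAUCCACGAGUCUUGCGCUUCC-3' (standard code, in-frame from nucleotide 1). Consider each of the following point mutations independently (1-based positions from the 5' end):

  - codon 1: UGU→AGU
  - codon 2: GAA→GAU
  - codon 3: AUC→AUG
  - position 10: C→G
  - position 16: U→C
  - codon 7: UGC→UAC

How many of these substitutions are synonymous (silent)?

Codon 1: UGU (Cys) → AGU (Ser) — missense.
Codon 2: GAA (Glu) → GAU (Asp) — missense.
Codon 3: AUC (Ile) → AUG (Met) — missense.
Codon 4: CAC (His) → GAC (Asp) — missense.
Codon 6: UCU (Ser) → CCU (Pro) — missense.
Codon 7: UGC (Cys) → UAC (Tyr) — missense.
Synonymous: 0 of 6.

0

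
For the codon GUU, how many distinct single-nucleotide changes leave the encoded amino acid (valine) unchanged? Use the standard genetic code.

3

Position 1: none → 0 synonymous.
Position 2: none → 0 synonymous.
Position 3: GUC, GUA, GUG → 3 synonymous.
Total: 0 + 0 + 3 = 3.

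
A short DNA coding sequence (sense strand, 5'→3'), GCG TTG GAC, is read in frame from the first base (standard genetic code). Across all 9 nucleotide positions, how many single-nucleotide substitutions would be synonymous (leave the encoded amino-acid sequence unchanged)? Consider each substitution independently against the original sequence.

6

Codon 1 (GCG, Ala): 3 synonymous substitutions.
Codon 2 (TTG, Leu): 2 synonymous substitutions.
Codon 3 (GAC, Asp): 1 synonymous substitution.
Total: 3 + 2 + 1 = 6.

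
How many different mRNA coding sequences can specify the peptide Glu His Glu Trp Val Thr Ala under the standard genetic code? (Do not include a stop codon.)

512

Glu: 2 codons.
His: 2 codons.
Glu: 2 codons.
Trp: 1 codon.
Val: 4 codons.
Thr: 4 codons.
Ala: 4 codons.
2 × 2 × 2 × 1 × 4 × 4 × 4 = 512.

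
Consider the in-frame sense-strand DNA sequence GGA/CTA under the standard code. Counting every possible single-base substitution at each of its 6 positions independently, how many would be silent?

Codon 1 (GGA, Gly): 3 synonymous substitutions.
Codon 2 (CTA, Leu): 4 synonymous substitutions.
Total: 3 + 4 = 7.

7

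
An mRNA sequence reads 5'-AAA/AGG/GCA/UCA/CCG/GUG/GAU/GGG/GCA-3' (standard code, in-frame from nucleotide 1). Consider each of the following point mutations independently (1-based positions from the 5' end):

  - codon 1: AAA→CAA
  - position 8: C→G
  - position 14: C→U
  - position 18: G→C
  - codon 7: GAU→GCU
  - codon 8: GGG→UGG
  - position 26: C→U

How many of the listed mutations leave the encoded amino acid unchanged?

Codon 1: AAA (Lys) → CAA (Gln) — missense.
Codon 3: GCA (Ala) → GGA (Gly) — missense.
Codon 5: CCG (Pro) → CUG (Leu) — missense.
Codon 6: GUG (Val) → GUC (Val) — synonymous.
Codon 7: GAU (Asp) → GCU (Ala) — missense.
Codon 8: GGG (Gly) → UGG (Trp) — missense.
Codon 9: GCA (Ala) → GUA (Val) — missense.
Synonymous: 1 of 7.

1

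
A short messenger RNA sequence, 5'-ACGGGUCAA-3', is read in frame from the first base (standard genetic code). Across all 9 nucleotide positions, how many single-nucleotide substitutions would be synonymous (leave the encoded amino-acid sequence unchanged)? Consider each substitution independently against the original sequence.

Codon 1 (ACG, Thr): 3 synonymous substitutions.
Codon 2 (GGU, Gly): 3 synonymous substitutions.
Codon 3 (CAA, Gln): 1 synonymous substitution.
Total: 3 + 3 + 1 = 7.

7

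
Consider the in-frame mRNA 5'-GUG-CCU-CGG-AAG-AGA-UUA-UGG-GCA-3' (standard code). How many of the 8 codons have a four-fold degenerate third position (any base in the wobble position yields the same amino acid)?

Codon 1 GUG (Val): third position 4-fold.
Codon 2 CCU (Pro): third position 4-fold.
Codon 3 CGG (Arg): third position 4-fold.
Codon 4 AAG (Lys): third position 2-fold.
Codon 5 AGA (Arg): third position 2-fold.
Codon 6 UUA (Leu): third position 2-fold.
Codon 7 UGG (Trp): third position 1-fold.
Codon 8 GCA (Ala): third position 4-fold.
Four-fold degenerate third positions: 4.

4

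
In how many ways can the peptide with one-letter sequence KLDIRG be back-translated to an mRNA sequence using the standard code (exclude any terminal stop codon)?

1728

Lys: 2 codons.
Leu: 6 codons.
Asp: 2 codons.
Ile: 3 codons.
Arg: 6 codons.
Gly: 4 codons.
2 × 6 × 2 × 3 × 6 × 4 = 1728.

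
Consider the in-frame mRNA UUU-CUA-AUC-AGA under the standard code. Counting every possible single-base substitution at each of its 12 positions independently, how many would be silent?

Codon 1 (UUU, Phe): 1 synonymous substitution.
Codon 2 (CUA, Leu): 4 synonymous substitutions.
Codon 3 (AUC, Ile): 2 synonymous substitutions.
Codon 4 (AGA, Arg): 2 synonymous substitutions.
Total: 1 + 4 + 2 + 2 = 9.

9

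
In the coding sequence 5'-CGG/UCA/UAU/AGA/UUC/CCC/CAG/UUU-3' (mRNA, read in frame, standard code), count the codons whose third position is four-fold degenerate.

3

Codon 1 CGG (Arg): third position 4-fold.
Codon 2 UCA (Ser): third position 4-fold.
Codon 3 UAU (Tyr): third position 2-fold.
Codon 4 AGA (Arg): third position 2-fold.
Codon 5 UUC (Phe): third position 2-fold.
Codon 6 CCC (Pro): third position 4-fold.
Codon 7 CAG (Gln): third position 2-fold.
Codon 8 UUU (Phe): third position 2-fold.
Four-fold degenerate third positions: 3.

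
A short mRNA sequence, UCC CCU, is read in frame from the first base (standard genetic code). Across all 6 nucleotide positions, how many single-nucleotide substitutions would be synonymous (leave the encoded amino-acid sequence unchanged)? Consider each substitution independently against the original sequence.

6

Codon 1 (UCC, Ser): 3 synonymous substitutions.
Codon 2 (CCU, Pro): 3 synonymous substitutions.
Total: 3 + 3 = 6.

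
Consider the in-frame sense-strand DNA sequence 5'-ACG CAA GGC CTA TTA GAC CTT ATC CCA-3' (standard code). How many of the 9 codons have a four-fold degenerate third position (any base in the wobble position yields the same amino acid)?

5

Codon 1 ACG (Thr): third position 4-fold.
Codon 2 CAA (Gln): third position 2-fold.
Codon 3 GGC (Gly): third position 4-fold.
Codon 4 CTA (Leu): third position 4-fold.
Codon 5 TTA (Leu): third position 2-fold.
Codon 6 GAC (Asp): third position 2-fold.
Codon 7 CTT (Leu): third position 4-fold.
Codon 8 ATC (Ile): third position 3-fold.
Codon 9 CCA (Pro): third position 4-fold.
Four-fold degenerate third positions: 5.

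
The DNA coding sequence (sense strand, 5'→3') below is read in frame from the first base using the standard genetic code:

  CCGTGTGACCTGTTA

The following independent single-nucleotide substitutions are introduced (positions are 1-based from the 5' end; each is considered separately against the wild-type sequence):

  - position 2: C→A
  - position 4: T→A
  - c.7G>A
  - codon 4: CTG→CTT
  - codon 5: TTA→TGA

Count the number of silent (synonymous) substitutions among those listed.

1

Codon 1: CCG (Pro) → CAG (Gln) — missense.
Codon 2: TGT (Cys) → AGT (Ser) — missense.
Codon 3: GAC (Asp) → AAC (Asn) — missense.
Codon 4: CTG (Leu) → CTT (Leu) — synonymous.
Codon 5: TTA (Leu) → TGA (Stop) — nonsense.
Synonymous: 1 of 5.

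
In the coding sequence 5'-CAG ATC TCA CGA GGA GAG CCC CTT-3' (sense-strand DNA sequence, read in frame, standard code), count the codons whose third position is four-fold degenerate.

Codon 1 CAG (Gln): third position 2-fold.
Codon 2 ATC (Ile): third position 3-fold.
Codon 3 TCA (Ser): third position 4-fold.
Codon 4 CGA (Arg): third position 4-fold.
Codon 5 GGA (Gly): third position 4-fold.
Codon 6 GAG (Glu): third position 2-fold.
Codon 7 CCC (Pro): third position 4-fold.
Codon 8 CTT (Leu): third position 4-fold.
Four-fold degenerate third positions: 5.

5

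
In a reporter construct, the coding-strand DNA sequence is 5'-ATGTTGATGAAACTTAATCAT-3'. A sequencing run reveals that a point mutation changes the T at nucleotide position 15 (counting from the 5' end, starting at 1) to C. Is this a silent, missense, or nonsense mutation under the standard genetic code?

silent

Position 15 falls in codon 5: CTT → Leu.
After the substitution the codon is CTC → Leu.
Both encode Leu, so the change is synonymous.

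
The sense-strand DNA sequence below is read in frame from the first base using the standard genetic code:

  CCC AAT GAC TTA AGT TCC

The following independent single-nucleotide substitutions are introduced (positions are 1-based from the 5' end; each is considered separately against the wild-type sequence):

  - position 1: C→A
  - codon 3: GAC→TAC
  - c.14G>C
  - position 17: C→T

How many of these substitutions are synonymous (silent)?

Codon 1: CCC (Pro) → ACC (Thr) — missense.
Codon 3: GAC (Asp) → TAC (Tyr) — missense.
Codon 5: AGT (Ser) → ACT (Thr) — missense.
Codon 6: TCC (Ser) → TTC (Phe) — missense.
Synonymous: 0 of 4.

0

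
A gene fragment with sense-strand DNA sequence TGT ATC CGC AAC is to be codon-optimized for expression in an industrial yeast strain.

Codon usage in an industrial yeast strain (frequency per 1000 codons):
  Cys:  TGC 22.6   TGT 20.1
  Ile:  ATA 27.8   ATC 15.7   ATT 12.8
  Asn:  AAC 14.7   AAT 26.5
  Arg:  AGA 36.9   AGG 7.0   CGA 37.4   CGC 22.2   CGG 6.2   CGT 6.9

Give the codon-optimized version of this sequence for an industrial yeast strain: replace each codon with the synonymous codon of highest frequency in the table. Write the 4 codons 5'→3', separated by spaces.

TGC ATA CGA AAT

Codon 1 (Cys): best is TGC at 22.6.
Codon 2 (Ile): best is ATA at 27.8.
Codon 3 (Arg): best is CGA at 37.4.
Codon 4 (Asn): best is AAT at 26.5.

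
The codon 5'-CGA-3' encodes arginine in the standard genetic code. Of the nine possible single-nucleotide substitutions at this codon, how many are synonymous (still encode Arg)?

Position 1: AGA → 1 synonymous.
Position 2: none → 0 synonymous.
Position 3: CGU, CGC, CGG → 3 synonymous.
Total: 1 + 0 + 3 = 4.

4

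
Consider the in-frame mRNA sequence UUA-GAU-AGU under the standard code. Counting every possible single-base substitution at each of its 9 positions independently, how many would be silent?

4

Codon 1 (UUA, Leu): 2 synonymous substitutions.
Codon 2 (GAU, Asp): 1 synonymous substitution.
Codon 3 (AGU, Ser): 1 synonymous substitution.
Total: 2 + 1 + 1 = 4.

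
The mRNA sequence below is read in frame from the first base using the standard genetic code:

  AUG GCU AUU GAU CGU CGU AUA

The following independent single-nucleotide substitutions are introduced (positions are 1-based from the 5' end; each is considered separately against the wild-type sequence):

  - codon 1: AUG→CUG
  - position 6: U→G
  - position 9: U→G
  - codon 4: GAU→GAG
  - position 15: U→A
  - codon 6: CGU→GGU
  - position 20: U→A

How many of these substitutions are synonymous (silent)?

Codon 1: AUG (Met) → CUG (Leu) — missense.
Codon 2: GCU (Ala) → GCG (Ala) — synonymous.
Codon 3: AUU (Ile) → AUG (Met) — missense.
Codon 4: GAU (Asp) → GAG (Glu) — missense.
Codon 5: CGU (Arg) → CGA (Arg) — synonymous.
Codon 6: CGU (Arg) → GGU (Gly) — missense.
Codon 7: AUA (Ile) → AAA (Lys) — missense.
Synonymous: 2 of 7.

2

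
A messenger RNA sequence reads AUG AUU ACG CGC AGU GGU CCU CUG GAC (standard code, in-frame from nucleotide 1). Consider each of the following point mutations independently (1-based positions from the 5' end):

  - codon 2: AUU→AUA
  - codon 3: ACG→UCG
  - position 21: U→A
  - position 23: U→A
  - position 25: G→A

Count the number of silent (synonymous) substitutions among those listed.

2

Codon 2: AUU (Ile) → AUA (Ile) — synonymous.
Codon 3: ACG (Thr) → UCG (Ser) — missense.
Codon 7: CCU (Pro) → CCA (Pro) — synonymous.
Codon 8: CUG (Leu) → CAG (Gln) — missense.
Codon 9: GAC (Asp) → AAC (Asn) — missense.
Synonymous: 2 of 5.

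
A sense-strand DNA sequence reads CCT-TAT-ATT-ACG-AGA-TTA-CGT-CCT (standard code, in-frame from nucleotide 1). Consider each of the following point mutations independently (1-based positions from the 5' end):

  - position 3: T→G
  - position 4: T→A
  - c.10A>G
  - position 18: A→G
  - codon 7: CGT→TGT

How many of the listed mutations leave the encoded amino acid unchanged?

Codon 1: CCT (Pro) → CCG (Pro) — synonymous.
Codon 2: TAT (Tyr) → AAT (Asn) — missense.
Codon 4: ACG (Thr) → GCG (Ala) — missense.
Codon 6: TTA (Leu) → TTG (Leu) — synonymous.
Codon 7: CGT (Arg) → TGT (Cys) — missense.
Synonymous: 2 of 5.

2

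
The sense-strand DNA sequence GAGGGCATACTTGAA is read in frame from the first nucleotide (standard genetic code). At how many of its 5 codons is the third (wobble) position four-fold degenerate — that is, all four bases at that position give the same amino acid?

2

Codon 1 GAG (Glu): third position 2-fold.
Codon 2 GGC (Gly): third position 4-fold.
Codon 3 ATA (Ile): third position 3-fold.
Codon 4 CTT (Leu): third position 4-fold.
Codon 5 GAA (Glu): third position 2-fold.
Four-fold degenerate third positions: 2.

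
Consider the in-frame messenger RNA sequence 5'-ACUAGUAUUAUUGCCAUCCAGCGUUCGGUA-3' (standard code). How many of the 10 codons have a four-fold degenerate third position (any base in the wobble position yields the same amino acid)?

5

Codon 1 ACU (Thr): third position 4-fold.
Codon 2 AGU (Ser): third position 2-fold.
Codon 3 AUU (Ile): third position 3-fold.
Codon 4 AUU (Ile): third position 3-fold.
Codon 5 GCC (Ala): third position 4-fold.
Codon 6 AUC (Ile): third position 3-fold.
Codon 7 CAG (Gln): third position 2-fold.
Codon 8 CGU (Arg): third position 4-fold.
Codon 9 UCG (Ser): third position 4-fold.
Codon 10 GUA (Val): third position 4-fold.
Four-fold degenerate third positions: 5.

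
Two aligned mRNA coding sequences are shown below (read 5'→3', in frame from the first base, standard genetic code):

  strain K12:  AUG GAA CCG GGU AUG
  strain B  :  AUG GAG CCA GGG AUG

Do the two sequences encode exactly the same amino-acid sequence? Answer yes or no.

Codon 1: AUG Met / AUG Met — identical.
Codon 2: GAA Glu / GAG Glu — synonymous.
Codon 3: CCG Pro / CCA Pro — synonymous.
Codon 4: GGU Gly / GGG Gly — synonymous.
Codon 5: AUG Met / AUG Met — identical.
Nonsynonymous differences: 0 → same protein.

yes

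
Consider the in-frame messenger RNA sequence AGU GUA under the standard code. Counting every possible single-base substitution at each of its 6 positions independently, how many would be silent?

4

Codon 1 (AGU, Ser): 1 synonymous substitution.
Codon 2 (GUA, Val): 3 synonymous substitutions.
Total: 1 + 3 = 4.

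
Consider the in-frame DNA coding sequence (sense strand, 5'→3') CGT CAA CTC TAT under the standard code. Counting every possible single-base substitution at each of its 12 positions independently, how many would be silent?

Codon 1 (CGT, Arg): 3 synonymous substitutions.
Codon 2 (CAA, Gln): 1 synonymous substitution.
Codon 3 (CTC, Leu): 3 synonymous substitutions.
Codon 4 (TAT, Tyr): 1 synonymous substitution.
Total: 3 + 1 + 3 + 1 = 8.

8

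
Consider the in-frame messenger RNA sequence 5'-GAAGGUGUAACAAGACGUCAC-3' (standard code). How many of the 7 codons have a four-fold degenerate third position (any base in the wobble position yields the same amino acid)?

Codon 1 GAA (Glu): third position 2-fold.
Codon 2 GGU (Gly): third position 4-fold.
Codon 3 GUA (Val): third position 4-fold.
Codon 4 ACA (Thr): third position 4-fold.
Codon 5 AGA (Arg): third position 2-fold.
Codon 6 CGU (Arg): third position 4-fold.
Codon 7 CAC (His): third position 2-fold.
Four-fold degenerate third positions: 4.

4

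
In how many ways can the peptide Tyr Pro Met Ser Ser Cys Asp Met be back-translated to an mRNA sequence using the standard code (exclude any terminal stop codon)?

Tyr: 2 codons.
Pro: 4 codons.
Met: 1 codon.
Ser: 6 codons.
Ser: 6 codons.
Cys: 2 codons.
Asp: 2 codons.
Met: 1 codon.
2 × 4 × 1 × 6 × 6 × 2 × 2 × 1 = 1152.

1152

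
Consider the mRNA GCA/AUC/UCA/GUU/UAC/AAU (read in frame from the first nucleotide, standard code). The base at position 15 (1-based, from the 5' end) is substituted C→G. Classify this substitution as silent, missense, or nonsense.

Position 15 falls in codon 5: UAC → Tyr.
After the substitution the codon is UAG → Stop.
The new codon is a stop codon, so this is a nonsense mutation.

nonsense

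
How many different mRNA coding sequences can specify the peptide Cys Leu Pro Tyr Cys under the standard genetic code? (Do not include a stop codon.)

192

Cys: 2 codons.
Leu: 6 codons.
Pro: 4 codons.
Tyr: 2 codons.
Cys: 2 codons.
2 × 6 × 4 × 2 × 2 = 192.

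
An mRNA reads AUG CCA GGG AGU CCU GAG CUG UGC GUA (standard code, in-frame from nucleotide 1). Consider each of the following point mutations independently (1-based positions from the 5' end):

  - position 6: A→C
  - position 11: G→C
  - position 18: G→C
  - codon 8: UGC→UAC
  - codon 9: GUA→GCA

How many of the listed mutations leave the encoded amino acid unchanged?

Codon 2: CCA (Pro) → CCC (Pro) — synonymous.
Codon 4: AGU (Ser) → ACU (Thr) — missense.
Codon 6: GAG (Glu) → GAC (Asp) — missense.
Codon 8: UGC (Cys) → UAC (Tyr) — missense.
Codon 9: GUA (Val) → GCA (Ala) — missense.
Synonymous: 1 of 5.

1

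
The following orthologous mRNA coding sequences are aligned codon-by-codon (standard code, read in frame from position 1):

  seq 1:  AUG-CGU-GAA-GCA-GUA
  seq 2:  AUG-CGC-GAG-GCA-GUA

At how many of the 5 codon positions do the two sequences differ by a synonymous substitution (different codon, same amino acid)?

Codon 1: AUG Met / AUG Met — identical.
Codon 2: CGU Arg / CGC Arg — synonymous.
Codon 3: GAA Glu / GAG Glu — synonymous.
Codon 4: GCA Ala / GCA Ala — identical.
Codon 5: GUA Val / GUA Val — identical.
Synonymous differences: 2.

2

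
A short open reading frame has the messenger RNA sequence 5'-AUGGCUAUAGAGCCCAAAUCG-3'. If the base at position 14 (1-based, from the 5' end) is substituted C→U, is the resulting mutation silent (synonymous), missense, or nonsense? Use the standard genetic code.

Position 14 falls in codon 5: CCC → Pro.
After the substitution the codon is CUC → Leu.
Pro ≠ Leu, so this is a missense mutation.

missense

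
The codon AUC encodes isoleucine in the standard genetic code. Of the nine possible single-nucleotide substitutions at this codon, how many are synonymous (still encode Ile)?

Position 1: none → 0 synonymous.
Position 2: none → 0 synonymous.
Position 3: AUU, AUA → 2 synonymous.
Total: 0 + 0 + 2 = 2.

2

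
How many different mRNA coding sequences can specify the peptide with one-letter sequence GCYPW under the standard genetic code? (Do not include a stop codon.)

64

Gly: 4 codons.
Cys: 2 codons.
Tyr: 2 codons.
Pro: 4 codons.
Trp: 1 codon.
4 × 2 × 2 × 4 × 1 = 64.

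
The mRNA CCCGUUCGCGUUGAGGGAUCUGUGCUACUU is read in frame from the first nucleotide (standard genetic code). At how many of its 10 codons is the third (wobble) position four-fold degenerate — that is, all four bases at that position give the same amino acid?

Codon 1 CCC (Pro): third position 4-fold.
Codon 2 GUU (Val): third position 4-fold.
Codon 3 CGC (Arg): third position 4-fold.
Codon 4 GUU (Val): third position 4-fold.
Codon 5 GAG (Glu): third position 2-fold.
Codon 6 GGA (Gly): third position 4-fold.
Codon 7 UCU (Ser): third position 4-fold.
Codon 8 GUG (Val): third position 4-fold.
Codon 9 CUA (Leu): third position 4-fold.
Codon 10 CUU (Leu): third position 4-fold.
Four-fold degenerate third positions: 9.

9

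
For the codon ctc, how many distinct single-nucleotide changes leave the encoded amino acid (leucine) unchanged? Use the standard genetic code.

3

Position 1: none → 0 synonymous.
Position 2: none → 0 synonymous.
Position 3: CTT, CTA, CTG → 3 synonymous.
Total: 0 + 0 + 3 = 3.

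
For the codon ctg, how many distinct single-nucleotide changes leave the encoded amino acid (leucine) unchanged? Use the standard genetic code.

4

Position 1: TTG → 1 synonymous.
Position 2: none → 0 synonymous.
Position 3: CTT, CTC, CTA → 3 synonymous.
Total: 1 + 0 + 3 = 4.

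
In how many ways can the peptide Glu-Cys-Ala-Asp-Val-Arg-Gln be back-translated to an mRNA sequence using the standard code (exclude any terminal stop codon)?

Glu: 2 codons.
Cys: 2 codons.
Ala: 4 codons.
Asp: 2 codons.
Val: 4 codons.
Arg: 6 codons.
Gln: 2 codons.
2 × 2 × 4 × 2 × 4 × 6 × 2 = 1536.

1536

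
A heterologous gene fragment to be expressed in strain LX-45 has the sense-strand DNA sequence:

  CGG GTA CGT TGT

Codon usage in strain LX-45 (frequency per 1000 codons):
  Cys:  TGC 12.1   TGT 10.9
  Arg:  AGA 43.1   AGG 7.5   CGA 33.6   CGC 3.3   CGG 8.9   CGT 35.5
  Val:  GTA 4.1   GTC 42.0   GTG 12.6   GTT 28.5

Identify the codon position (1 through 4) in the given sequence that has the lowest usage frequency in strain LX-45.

2

Codon 1 CGG (Arg): 8.9 per 1000.
Codon 2 GTA (Val): 4.1 per 1000.
Codon 3 CGT (Arg): 35.5 per 1000.
Codon 4 TGT (Cys): 10.9 per 1000.
Lowest frequency is 4.1 at codon 2.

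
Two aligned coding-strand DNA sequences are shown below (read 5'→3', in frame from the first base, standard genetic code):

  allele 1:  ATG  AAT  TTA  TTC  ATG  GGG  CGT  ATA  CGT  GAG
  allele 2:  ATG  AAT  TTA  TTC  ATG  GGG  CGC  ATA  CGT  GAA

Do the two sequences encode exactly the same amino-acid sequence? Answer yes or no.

Codon 1: ATG Met / ATG Met — identical.
Codon 2: AAT Asn / AAT Asn — identical.
Codon 3: TTA Leu / TTA Leu — identical.
Codon 4: TTC Phe / TTC Phe — identical.
Codon 5: ATG Met / ATG Met — identical.
Codon 6: GGG Gly / GGG Gly — identical.
Codon 7: CGT Arg / CGC Arg — synonymous.
Codon 8: ATA Ile / ATA Ile — identical.
Codon 9: CGT Arg / CGT Arg — identical.
Codon 10: GAG Glu / GAA Glu — synonymous.
Nonsynonymous differences: 0 → same protein.

yes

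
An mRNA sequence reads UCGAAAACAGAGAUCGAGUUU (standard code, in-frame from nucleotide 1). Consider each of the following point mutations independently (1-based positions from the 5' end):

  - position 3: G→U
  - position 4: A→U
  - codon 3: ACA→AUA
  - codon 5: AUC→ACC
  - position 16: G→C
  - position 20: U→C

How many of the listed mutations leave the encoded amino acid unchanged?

1

Codon 1: UCG (Ser) → UCU (Ser) — synonymous.
Codon 2: AAA (Lys) → UAA (Stop) — nonsense.
Codon 3: ACA (Thr) → AUA (Ile) — missense.
Codon 5: AUC (Ile) → ACC (Thr) — missense.
Codon 6: GAG (Glu) → CAG (Gln) — missense.
Codon 7: UUU (Phe) → UCU (Ser) — missense.
Synonymous: 1 of 6.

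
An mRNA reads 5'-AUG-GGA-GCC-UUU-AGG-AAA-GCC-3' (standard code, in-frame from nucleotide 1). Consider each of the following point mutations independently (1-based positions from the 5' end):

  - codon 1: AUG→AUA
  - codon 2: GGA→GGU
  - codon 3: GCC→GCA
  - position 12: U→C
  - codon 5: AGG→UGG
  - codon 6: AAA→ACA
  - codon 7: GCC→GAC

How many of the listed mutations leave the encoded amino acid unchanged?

3

Codon 1: AUG (Met) → AUA (Ile) — missense.
Codon 2: GGA (Gly) → GGU (Gly) — synonymous.
Codon 3: GCC (Ala) → GCA (Ala) — synonymous.
Codon 4: UUU (Phe) → UUC (Phe) — synonymous.
Codon 5: AGG (Arg) → UGG (Trp) — missense.
Codon 6: AAA (Lys) → ACA (Thr) — missense.
Codon 7: GCC (Ala) → GAC (Asp) — missense.
Synonymous: 3 of 7.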